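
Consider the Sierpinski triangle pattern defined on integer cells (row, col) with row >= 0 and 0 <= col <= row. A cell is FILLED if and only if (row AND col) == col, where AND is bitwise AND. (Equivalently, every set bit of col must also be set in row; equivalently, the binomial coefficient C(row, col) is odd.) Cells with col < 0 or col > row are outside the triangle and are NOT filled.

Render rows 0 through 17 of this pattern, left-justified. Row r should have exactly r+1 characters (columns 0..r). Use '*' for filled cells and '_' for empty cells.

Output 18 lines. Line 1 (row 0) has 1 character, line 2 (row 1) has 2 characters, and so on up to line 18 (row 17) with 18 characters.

r0=0: *
r1=1: **
r2=10: *_*
r3=11: ****
r4=100: *___*
r5=101: **__**
r6=110: *_*_*_*
r7=111: ********
r8=1000: *_______*
r9=1001: **______**
r10=1010: *_*_____*_*
r11=1011: ****____****
r12=1100: *___*___*___*
r13=1101: **__**__**__**
r14=1110: *_*_*_*_*_*_*_*
r15=1111: ****************
r16=10000: *_______________*
r17=10001: **______________**

Answer: *
**
*_*
****
*___*
**__**
*_*_*_*
********
*_______*
**______**
*_*_____*_*
****____****
*___*___*___*
**__**__**__**
*_*_*_*_*_*_*_*
****************
*_______________*
**______________**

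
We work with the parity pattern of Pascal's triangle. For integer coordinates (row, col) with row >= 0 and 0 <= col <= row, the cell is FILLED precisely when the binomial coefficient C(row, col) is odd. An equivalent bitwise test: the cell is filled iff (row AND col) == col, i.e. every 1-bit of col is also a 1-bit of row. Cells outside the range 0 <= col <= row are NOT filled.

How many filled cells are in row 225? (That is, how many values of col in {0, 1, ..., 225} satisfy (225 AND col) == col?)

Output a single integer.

225 in binary = 11100001
popcount(225) = number of 1-bits in 11100001 = 4
A col c satisfies (225 AND c) == c iff every set bit of c is also set in 225; each of the 4 set bits of 225 can independently be on or off in c.
count = 2^4 = 16

Answer: 16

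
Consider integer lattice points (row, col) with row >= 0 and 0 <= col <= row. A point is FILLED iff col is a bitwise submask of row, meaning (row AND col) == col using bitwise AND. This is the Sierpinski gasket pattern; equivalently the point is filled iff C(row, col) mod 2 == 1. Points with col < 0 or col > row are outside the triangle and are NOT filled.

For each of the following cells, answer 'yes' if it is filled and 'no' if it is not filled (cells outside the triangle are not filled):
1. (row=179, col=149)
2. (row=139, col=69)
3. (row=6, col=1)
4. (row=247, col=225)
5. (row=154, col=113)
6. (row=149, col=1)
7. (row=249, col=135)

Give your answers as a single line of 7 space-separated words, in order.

(179,149): row=0b10110011, col=0b10010101, row AND col = 0b10010001 = 145; 145 != 149 -> empty
(139,69): row=0b10001011, col=0b1000101, row AND col = 0b1 = 1; 1 != 69 -> empty
(6,1): row=0b110, col=0b1, row AND col = 0b0 = 0; 0 != 1 -> empty
(247,225): row=0b11110111, col=0b11100001, row AND col = 0b11100001 = 225; 225 == 225 -> filled
(154,113): row=0b10011010, col=0b1110001, row AND col = 0b10000 = 16; 16 != 113 -> empty
(149,1): row=0b10010101, col=0b1, row AND col = 0b1 = 1; 1 == 1 -> filled
(249,135): row=0b11111001, col=0b10000111, row AND col = 0b10000001 = 129; 129 != 135 -> empty

Answer: no no no yes no yes no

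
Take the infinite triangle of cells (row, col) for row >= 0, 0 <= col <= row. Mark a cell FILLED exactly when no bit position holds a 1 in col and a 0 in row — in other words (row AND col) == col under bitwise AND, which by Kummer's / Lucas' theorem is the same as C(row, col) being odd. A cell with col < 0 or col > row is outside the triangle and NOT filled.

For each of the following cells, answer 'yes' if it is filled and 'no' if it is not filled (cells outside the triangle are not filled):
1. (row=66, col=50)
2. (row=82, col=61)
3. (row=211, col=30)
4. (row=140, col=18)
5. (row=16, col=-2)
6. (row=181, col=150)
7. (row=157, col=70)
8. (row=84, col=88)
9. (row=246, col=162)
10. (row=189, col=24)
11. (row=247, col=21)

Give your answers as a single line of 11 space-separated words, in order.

Answer: no no no no no no no no yes yes yes

Derivation:
(66,50): row=0b1000010, col=0b110010, row AND col = 0b10 = 2; 2 != 50 -> empty
(82,61): row=0b1010010, col=0b111101, row AND col = 0b10000 = 16; 16 != 61 -> empty
(211,30): row=0b11010011, col=0b11110, row AND col = 0b10010 = 18; 18 != 30 -> empty
(140,18): row=0b10001100, col=0b10010, row AND col = 0b0 = 0; 0 != 18 -> empty
(16,-2): col outside [0, 16] -> not filled
(181,150): row=0b10110101, col=0b10010110, row AND col = 0b10010100 = 148; 148 != 150 -> empty
(157,70): row=0b10011101, col=0b1000110, row AND col = 0b100 = 4; 4 != 70 -> empty
(84,88): col outside [0, 84] -> not filled
(246,162): row=0b11110110, col=0b10100010, row AND col = 0b10100010 = 162; 162 == 162 -> filled
(189,24): row=0b10111101, col=0b11000, row AND col = 0b11000 = 24; 24 == 24 -> filled
(247,21): row=0b11110111, col=0b10101, row AND col = 0b10101 = 21; 21 == 21 -> filled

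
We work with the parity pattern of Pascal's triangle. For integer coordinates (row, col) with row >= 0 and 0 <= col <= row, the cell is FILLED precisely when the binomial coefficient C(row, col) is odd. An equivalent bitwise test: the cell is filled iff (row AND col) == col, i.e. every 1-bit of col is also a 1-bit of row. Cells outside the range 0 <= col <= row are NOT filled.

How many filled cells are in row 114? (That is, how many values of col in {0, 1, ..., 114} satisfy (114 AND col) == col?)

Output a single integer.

Answer: 16

Derivation:
114 in binary = 1110010
popcount(114) = number of 1-bits in 1110010 = 4
A col c satisfies (114 AND c) == c iff every set bit of c is also set in 114; each of the 4 set bits of 114 can independently be on or off in c.
count = 2^4 = 16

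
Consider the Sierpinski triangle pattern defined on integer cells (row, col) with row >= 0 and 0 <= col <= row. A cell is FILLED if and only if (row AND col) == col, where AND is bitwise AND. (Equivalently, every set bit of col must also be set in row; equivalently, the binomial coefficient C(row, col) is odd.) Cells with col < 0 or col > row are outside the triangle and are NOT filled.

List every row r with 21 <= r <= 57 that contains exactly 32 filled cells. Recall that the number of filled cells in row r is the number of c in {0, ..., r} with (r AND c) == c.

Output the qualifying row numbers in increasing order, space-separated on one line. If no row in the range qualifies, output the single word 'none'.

Answer: 31 47 55

Derivation:
Row r has 2^popcount(r) filled cells, so we need popcount(r) = log2(32) = 5.
Scan r = 21..57 and keep those with exactly 5 one-bits:
r=21=10101 popcount=3 -> skip
r=22=10110 popcount=3 -> skip
r=23=10111 popcount=4 -> skip
r=24=11000 popcount=2 -> skip
r=25=11001 popcount=3 -> skip
r=26=11010 popcount=3 -> skip
r=27=11011 popcount=4 -> skip
r=28=11100 popcount=3 -> skip
r=29=11101 popcount=4 -> skip
r=30=11110 popcount=4 -> skip
r=31=11111 popcount=5 -> KEEP
r=32=100000 popcount=1 -> skip
r=33=100001 popcount=2 -> skip
r=34=100010 popcount=2 -> skip
r=35=100011 popcount=3 -> skip
r=36=100100 popcount=2 -> skip
r=37=100101 popcount=3 -> skip
r=38=100110 popcount=3 -> skip
r=39=100111 popcount=4 -> skip
r=40=101000 popcount=2 -> skip
r=41=101001 popcount=3 -> skip
r=42=101010 popcount=3 -> skip
r=43=101011 popcount=4 -> skip
r=44=101100 popcount=3 -> skip
r=45=101101 popcount=4 -> skip
r=46=101110 popcount=4 -> skip
r=47=101111 popcount=5 -> KEEP
r=48=110000 popcount=2 -> skip
r=49=110001 popcount=3 -> skip
r=50=110010 popcount=3 -> skip
r=51=110011 popcount=4 -> skip
r=52=110100 popcount=3 -> skip
r=53=110101 popcount=4 -> skip
r=54=110110 popcount=4 -> skip
r=55=110111 popcount=5 -> KEEP
r=56=111000 popcount=3 -> skip
r=57=111001 popcount=4 -> skip
Kept rows: 31 47 55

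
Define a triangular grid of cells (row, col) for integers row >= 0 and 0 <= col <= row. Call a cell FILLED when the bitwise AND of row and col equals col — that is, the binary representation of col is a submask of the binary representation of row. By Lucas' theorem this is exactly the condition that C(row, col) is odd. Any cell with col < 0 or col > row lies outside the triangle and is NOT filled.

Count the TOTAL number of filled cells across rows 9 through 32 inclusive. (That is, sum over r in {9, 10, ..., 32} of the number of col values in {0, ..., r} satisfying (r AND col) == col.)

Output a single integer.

r9=1001 pc2: +4 =4
r10=1010 pc2: +4 =8
r11=1011 pc3: +8 =16
r12=1100 pc2: +4 =20
r13=1101 pc3: +8 =28
r14=1110 pc3: +8 =36
r15=1111 pc4: +16 =52
r16=10000 pc1: +2 =54
r17=10001 pc2: +4 =58
r18=10010 pc2: +4 =62
r19=10011 pc3: +8 =70
r20=10100 pc2: +4 =74
r21=10101 pc3: +8 =82
r22=10110 pc3: +8 =90
r23=10111 pc4: +16 =106
r24=11000 pc2: +4 =110
r25=11001 pc3: +8 =118
r26=11010 pc3: +8 =126
r27=11011 pc4: +16 =142
r28=11100 pc3: +8 =150
r29=11101 pc4: +16 =166
r30=11110 pc4: +16 =182
r31=11111 pc5: +32 =214
r32=100000 pc1: +2 =216

Answer: 216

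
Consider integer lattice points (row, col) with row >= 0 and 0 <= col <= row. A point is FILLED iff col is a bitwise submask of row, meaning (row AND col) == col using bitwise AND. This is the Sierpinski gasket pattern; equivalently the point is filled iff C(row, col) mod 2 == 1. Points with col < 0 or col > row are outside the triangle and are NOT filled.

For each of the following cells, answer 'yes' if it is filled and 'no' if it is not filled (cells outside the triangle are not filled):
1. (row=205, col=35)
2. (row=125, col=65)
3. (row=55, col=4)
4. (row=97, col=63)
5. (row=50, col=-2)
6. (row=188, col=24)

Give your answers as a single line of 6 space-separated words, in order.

Answer: no yes yes no no yes

Derivation:
(205,35): row=0b11001101, col=0b100011, row AND col = 0b1 = 1; 1 != 35 -> empty
(125,65): row=0b1111101, col=0b1000001, row AND col = 0b1000001 = 65; 65 == 65 -> filled
(55,4): row=0b110111, col=0b100, row AND col = 0b100 = 4; 4 == 4 -> filled
(97,63): row=0b1100001, col=0b111111, row AND col = 0b100001 = 33; 33 != 63 -> empty
(50,-2): col outside [0, 50] -> not filled
(188,24): row=0b10111100, col=0b11000, row AND col = 0b11000 = 24; 24 == 24 -> filled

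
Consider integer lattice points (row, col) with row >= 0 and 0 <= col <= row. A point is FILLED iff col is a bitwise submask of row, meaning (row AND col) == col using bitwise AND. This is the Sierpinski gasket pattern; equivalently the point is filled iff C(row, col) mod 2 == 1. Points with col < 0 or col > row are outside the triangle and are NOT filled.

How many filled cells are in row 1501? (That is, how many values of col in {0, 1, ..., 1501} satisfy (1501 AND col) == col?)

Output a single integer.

1501 in binary = 10111011101
popcount(1501) = number of 1-bits in 10111011101 = 8
A col c satisfies (1501 AND c) == c iff every set bit of c is also set in 1501; each of the 8 set bits of 1501 can independently be on or off in c.
count = 2^8 = 256

Answer: 256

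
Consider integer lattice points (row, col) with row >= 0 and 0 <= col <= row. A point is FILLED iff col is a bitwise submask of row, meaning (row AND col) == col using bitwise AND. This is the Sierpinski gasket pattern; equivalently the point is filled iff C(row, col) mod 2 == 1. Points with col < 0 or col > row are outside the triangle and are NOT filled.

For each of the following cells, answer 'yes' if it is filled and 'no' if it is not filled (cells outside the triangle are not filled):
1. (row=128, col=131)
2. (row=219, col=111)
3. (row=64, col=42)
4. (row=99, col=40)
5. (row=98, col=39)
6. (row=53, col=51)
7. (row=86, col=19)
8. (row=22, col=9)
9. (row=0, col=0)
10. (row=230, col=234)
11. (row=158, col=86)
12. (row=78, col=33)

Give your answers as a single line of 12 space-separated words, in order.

(128,131): col outside [0, 128] -> not filled
(219,111): row=0b11011011, col=0b1101111, row AND col = 0b1001011 = 75; 75 != 111 -> empty
(64,42): row=0b1000000, col=0b101010, row AND col = 0b0 = 0; 0 != 42 -> empty
(99,40): row=0b1100011, col=0b101000, row AND col = 0b100000 = 32; 32 != 40 -> empty
(98,39): row=0b1100010, col=0b100111, row AND col = 0b100010 = 34; 34 != 39 -> empty
(53,51): row=0b110101, col=0b110011, row AND col = 0b110001 = 49; 49 != 51 -> empty
(86,19): row=0b1010110, col=0b10011, row AND col = 0b10010 = 18; 18 != 19 -> empty
(22,9): row=0b10110, col=0b1001, row AND col = 0b0 = 0; 0 != 9 -> empty
(0,0): row=0b0, col=0b0, row AND col = 0b0 = 0; 0 == 0 -> filled
(230,234): col outside [0, 230] -> not filled
(158,86): row=0b10011110, col=0b1010110, row AND col = 0b10110 = 22; 22 != 86 -> empty
(78,33): row=0b1001110, col=0b100001, row AND col = 0b0 = 0; 0 != 33 -> empty

Answer: no no no no no no no no yes no no no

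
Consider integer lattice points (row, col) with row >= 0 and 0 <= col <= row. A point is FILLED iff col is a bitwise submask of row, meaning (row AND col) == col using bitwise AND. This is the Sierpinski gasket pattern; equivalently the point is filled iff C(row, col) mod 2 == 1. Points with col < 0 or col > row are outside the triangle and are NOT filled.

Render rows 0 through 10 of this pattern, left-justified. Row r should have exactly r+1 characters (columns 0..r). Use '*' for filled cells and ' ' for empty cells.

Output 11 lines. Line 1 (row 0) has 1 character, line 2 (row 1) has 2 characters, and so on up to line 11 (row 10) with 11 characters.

r0=0: *
r1=1: **
r2=10: * *
r3=11: ****
r4=100: *   *
r5=101: **  **
r6=110: * * * *
r7=111: ********
r8=1000: *       *
r9=1001: **      **
r10=1010: * *     * *

Answer: *
**
* *
****
*   *
**  **
* * * *
********
*       *
**      **
* *     * *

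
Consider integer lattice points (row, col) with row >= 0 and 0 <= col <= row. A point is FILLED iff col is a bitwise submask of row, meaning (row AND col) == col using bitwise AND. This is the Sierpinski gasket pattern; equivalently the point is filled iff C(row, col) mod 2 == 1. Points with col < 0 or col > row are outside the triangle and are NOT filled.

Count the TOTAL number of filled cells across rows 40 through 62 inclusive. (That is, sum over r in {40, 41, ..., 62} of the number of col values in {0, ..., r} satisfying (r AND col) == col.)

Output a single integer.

Answer: 368

Derivation:
r40=101000 pc2: +4 =4
r41=101001 pc3: +8 =12
r42=101010 pc3: +8 =20
r43=101011 pc4: +16 =36
r44=101100 pc3: +8 =44
r45=101101 pc4: +16 =60
r46=101110 pc4: +16 =76
r47=101111 pc5: +32 =108
r48=110000 pc2: +4 =112
r49=110001 pc3: +8 =120
r50=110010 pc3: +8 =128
r51=110011 pc4: +16 =144
r52=110100 pc3: +8 =152
r53=110101 pc4: +16 =168
r54=110110 pc4: +16 =184
r55=110111 pc5: +32 =216
r56=111000 pc3: +8 =224
r57=111001 pc4: +16 =240
r58=111010 pc4: +16 =256
r59=111011 pc5: +32 =288
r60=111100 pc4: +16 =304
r61=111101 pc5: +32 =336
r62=111110 pc5: +32 =368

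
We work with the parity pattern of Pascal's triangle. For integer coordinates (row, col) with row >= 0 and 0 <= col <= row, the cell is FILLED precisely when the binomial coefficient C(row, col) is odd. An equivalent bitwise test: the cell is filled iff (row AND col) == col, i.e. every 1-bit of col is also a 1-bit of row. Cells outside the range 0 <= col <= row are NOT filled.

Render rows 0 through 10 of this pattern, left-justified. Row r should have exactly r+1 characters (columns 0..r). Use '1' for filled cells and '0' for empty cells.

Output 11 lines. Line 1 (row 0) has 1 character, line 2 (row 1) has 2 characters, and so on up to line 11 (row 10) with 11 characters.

Answer: 1
11
101
1111
10001
110011
1010101
11111111
100000001
1100000011
10100000101

Derivation:
r0=0: 1
r1=1: 11
r2=10: 101
r3=11: 1111
r4=100: 10001
r5=101: 110011
r6=110: 1010101
r7=111: 11111111
r8=1000: 100000001
r9=1001: 1100000011
r10=1010: 10100000101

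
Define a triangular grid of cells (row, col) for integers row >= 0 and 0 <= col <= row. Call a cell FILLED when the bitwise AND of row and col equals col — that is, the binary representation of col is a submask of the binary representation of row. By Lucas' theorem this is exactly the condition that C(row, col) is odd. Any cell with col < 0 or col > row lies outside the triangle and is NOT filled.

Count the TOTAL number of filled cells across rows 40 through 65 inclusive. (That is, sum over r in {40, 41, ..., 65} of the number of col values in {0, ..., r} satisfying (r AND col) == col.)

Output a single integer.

r40=101000 pc2: +4 =4
r41=101001 pc3: +8 =12
r42=101010 pc3: +8 =20
r43=101011 pc4: +16 =36
r44=101100 pc3: +8 =44
r45=101101 pc4: +16 =60
r46=101110 pc4: +16 =76
r47=101111 pc5: +32 =108
r48=110000 pc2: +4 =112
r49=110001 pc3: +8 =120
r50=110010 pc3: +8 =128
r51=110011 pc4: +16 =144
r52=110100 pc3: +8 =152
r53=110101 pc4: +16 =168
r54=110110 pc4: +16 =184
r55=110111 pc5: +32 =216
r56=111000 pc3: +8 =224
r57=111001 pc4: +16 =240
r58=111010 pc4: +16 =256
r59=111011 pc5: +32 =288
r60=111100 pc4: +16 =304
r61=111101 pc5: +32 =336
r62=111110 pc5: +32 =368
r63=111111 pc6: +64 =432
r64=1000000 pc1: +2 =434
r65=1000001 pc2: +4 =438

Answer: 438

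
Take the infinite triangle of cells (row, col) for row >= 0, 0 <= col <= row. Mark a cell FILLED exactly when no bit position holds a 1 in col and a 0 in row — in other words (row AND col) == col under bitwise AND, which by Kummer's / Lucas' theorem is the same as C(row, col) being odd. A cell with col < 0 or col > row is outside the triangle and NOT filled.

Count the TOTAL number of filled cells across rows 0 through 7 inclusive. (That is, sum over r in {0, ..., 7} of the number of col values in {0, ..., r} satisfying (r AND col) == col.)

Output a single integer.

r0=0 pc0: +1 =1
r1=1 pc1: +2 =3
r2=10 pc1: +2 =5
r3=11 pc2: +4 =9
r4=100 pc1: +2 =11
r5=101 pc2: +4 =15
r6=110 pc2: +4 =19
r7=111 pc3: +8 =27

Answer: 27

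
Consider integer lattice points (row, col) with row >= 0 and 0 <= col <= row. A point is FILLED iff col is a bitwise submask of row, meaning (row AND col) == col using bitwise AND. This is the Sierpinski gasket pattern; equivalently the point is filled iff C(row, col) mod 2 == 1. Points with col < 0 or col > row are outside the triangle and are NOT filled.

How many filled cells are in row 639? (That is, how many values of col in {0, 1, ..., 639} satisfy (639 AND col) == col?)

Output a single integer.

639 in binary = 1001111111
popcount(639) = number of 1-bits in 1001111111 = 8
A col c satisfies (639 AND c) == c iff every set bit of c is also set in 639; each of the 8 set bits of 639 can independently be on or off in c.
count = 2^8 = 256

Answer: 256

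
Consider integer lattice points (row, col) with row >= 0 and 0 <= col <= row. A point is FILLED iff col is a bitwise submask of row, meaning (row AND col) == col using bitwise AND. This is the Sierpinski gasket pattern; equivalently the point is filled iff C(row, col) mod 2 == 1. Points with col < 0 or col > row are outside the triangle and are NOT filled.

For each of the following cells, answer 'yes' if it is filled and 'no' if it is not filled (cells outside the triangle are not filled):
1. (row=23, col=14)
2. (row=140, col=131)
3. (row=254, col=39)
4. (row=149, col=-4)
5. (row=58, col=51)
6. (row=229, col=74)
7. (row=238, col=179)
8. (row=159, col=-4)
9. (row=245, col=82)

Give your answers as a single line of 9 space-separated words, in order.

Answer: no no no no no no no no no

Derivation:
(23,14): row=0b10111, col=0b1110, row AND col = 0b110 = 6; 6 != 14 -> empty
(140,131): row=0b10001100, col=0b10000011, row AND col = 0b10000000 = 128; 128 != 131 -> empty
(254,39): row=0b11111110, col=0b100111, row AND col = 0b100110 = 38; 38 != 39 -> empty
(149,-4): col outside [0, 149] -> not filled
(58,51): row=0b111010, col=0b110011, row AND col = 0b110010 = 50; 50 != 51 -> empty
(229,74): row=0b11100101, col=0b1001010, row AND col = 0b1000000 = 64; 64 != 74 -> empty
(238,179): row=0b11101110, col=0b10110011, row AND col = 0b10100010 = 162; 162 != 179 -> empty
(159,-4): col outside [0, 159] -> not filled
(245,82): row=0b11110101, col=0b1010010, row AND col = 0b1010000 = 80; 80 != 82 -> empty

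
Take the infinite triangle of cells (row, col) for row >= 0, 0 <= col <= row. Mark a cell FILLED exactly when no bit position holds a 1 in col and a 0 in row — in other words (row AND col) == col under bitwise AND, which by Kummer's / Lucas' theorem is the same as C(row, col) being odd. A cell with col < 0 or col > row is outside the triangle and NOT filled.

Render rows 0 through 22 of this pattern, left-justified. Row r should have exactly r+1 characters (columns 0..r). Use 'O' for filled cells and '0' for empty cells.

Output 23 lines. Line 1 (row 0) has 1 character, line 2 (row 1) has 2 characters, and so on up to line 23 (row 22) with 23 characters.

r0=0: O
r1=1: OO
r2=10: O0O
r3=11: OOOO
r4=100: O000O
r5=101: OO00OO
r6=110: O0O0O0O
r7=111: OOOOOOOO
r8=1000: O0000000O
r9=1001: OO000000OO
r10=1010: O0O00000O0O
r11=1011: OOOO0000OOOO
r12=1100: O000O000O000O
r13=1101: OO00OO00OO00OO
r14=1110: O0O0O0O0O0O0O0O
r15=1111: OOOOOOOOOOOOOOOO
r16=10000: O000000000000000O
r17=10001: OO00000000000000OO
r18=10010: O0O0000000000000O0O
r19=10011: OOOO000000000000OOOO
r20=10100: O000O00000000000O000O
r21=10101: OO00OO0000000000OO00OO
r22=10110: O0O0O0O000000000O0O0O0O

Answer: O
OO
O0O
OOOO
O000O
OO00OO
O0O0O0O
OOOOOOOO
O0000000O
OO000000OO
O0O00000O0O
OOOO0000OOOO
O000O000O000O
OO00OO00OO00OO
O0O0O0O0O0O0O0O
OOOOOOOOOOOOOOOO
O000000000000000O
OO00000000000000OO
O0O0000000000000O0O
OOOO000000000000OOOO
O000O00000000000O000O
OO00OO0000000000OO00OO
O0O0O0O000000000O0O0O0O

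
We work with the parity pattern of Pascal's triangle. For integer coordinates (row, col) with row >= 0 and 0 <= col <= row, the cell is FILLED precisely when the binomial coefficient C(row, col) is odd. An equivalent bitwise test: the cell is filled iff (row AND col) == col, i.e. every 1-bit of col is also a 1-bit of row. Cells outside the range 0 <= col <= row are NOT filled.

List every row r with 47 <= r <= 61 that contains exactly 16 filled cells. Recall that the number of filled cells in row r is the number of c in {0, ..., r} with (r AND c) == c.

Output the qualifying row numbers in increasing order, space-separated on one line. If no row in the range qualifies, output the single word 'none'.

Row r has 2^popcount(r) filled cells, so we need popcount(r) = log2(16) = 4.
Scan r = 47..61 and keep those with exactly 4 one-bits:
r=47=101111 popcount=5 -> skip
r=48=110000 popcount=2 -> skip
r=49=110001 popcount=3 -> skip
r=50=110010 popcount=3 -> skip
r=51=110011 popcount=4 -> KEEP
r=52=110100 popcount=3 -> skip
r=53=110101 popcount=4 -> KEEP
r=54=110110 popcount=4 -> KEEP
r=55=110111 popcount=5 -> skip
r=56=111000 popcount=3 -> skip
r=57=111001 popcount=4 -> KEEP
r=58=111010 popcount=4 -> KEEP
r=59=111011 popcount=5 -> skip
r=60=111100 popcount=4 -> KEEP
r=61=111101 popcount=5 -> skip
Kept rows: 51 53 54 57 58 60

Answer: 51 53 54 57 58 60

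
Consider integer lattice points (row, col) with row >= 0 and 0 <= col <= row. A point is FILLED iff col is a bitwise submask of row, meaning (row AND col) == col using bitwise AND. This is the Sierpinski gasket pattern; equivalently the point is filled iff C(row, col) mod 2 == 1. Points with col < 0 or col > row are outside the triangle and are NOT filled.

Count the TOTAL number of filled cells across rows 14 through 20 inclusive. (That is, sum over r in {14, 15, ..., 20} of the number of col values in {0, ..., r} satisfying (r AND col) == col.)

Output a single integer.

Answer: 46

Derivation:
r14=1110 pc3: +8 =8
r15=1111 pc4: +16 =24
r16=10000 pc1: +2 =26
r17=10001 pc2: +4 =30
r18=10010 pc2: +4 =34
r19=10011 pc3: +8 =42
r20=10100 pc2: +4 =46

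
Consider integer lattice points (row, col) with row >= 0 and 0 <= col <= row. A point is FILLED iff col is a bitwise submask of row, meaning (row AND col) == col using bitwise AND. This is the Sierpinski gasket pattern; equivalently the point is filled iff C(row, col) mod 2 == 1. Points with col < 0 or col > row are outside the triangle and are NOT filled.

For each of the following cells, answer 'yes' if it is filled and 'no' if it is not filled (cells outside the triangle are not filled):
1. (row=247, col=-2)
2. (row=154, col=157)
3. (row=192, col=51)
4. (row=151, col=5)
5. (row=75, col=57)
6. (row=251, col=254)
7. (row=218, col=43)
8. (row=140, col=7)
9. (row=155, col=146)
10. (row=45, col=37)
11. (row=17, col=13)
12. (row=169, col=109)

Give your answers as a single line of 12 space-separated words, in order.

(247,-2): col outside [0, 247] -> not filled
(154,157): col outside [0, 154] -> not filled
(192,51): row=0b11000000, col=0b110011, row AND col = 0b0 = 0; 0 != 51 -> empty
(151,5): row=0b10010111, col=0b101, row AND col = 0b101 = 5; 5 == 5 -> filled
(75,57): row=0b1001011, col=0b111001, row AND col = 0b1001 = 9; 9 != 57 -> empty
(251,254): col outside [0, 251] -> not filled
(218,43): row=0b11011010, col=0b101011, row AND col = 0b1010 = 10; 10 != 43 -> empty
(140,7): row=0b10001100, col=0b111, row AND col = 0b100 = 4; 4 != 7 -> empty
(155,146): row=0b10011011, col=0b10010010, row AND col = 0b10010010 = 146; 146 == 146 -> filled
(45,37): row=0b101101, col=0b100101, row AND col = 0b100101 = 37; 37 == 37 -> filled
(17,13): row=0b10001, col=0b1101, row AND col = 0b1 = 1; 1 != 13 -> empty
(169,109): row=0b10101001, col=0b1101101, row AND col = 0b101001 = 41; 41 != 109 -> empty

Answer: no no no yes no no no no yes yes no no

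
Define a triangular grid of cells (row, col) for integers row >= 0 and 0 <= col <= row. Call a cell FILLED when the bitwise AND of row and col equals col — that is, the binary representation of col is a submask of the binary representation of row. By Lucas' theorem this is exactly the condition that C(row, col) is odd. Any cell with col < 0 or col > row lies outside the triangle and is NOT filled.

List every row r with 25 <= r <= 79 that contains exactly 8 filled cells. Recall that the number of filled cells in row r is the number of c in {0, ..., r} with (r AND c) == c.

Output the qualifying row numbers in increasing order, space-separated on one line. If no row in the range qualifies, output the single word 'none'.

Row r has 2^popcount(r) filled cells, so we need popcount(r) = log2(8) = 3.
Scan r = 25..79 and keep those with exactly 3 one-bits:
r=25=11001 popcount=3 -> KEEP
r=26=11010 popcount=3 -> KEEP
r=27=11011 popcount=4 -> skip
r=28=11100 popcount=3 -> KEEP
r=29=11101 popcount=4 -> skip
r=30=11110 popcount=4 -> skip
r=31=11111 popcount=5 -> skip
r=32=100000 popcount=1 -> skip
r=33=100001 popcount=2 -> skip
r=34=100010 popcount=2 -> skip
r=35=100011 popcount=3 -> KEEP
r=36=100100 popcount=2 -> skip
r=37=100101 popcount=3 -> KEEP
r=38=100110 popcount=3 -> KEEP
r=39=100111 popcount=4 -> skip
r=40=101000 popcount=2 -> skip
r=41=101001 popcount=3 -> KEEP
r=42=101010 popcount=3 -> KEEP
r=43=101011 popcount=4 -> skip
r=44=101100 popcount=3 -> KEEP
r=45=101101 popcount=4 -> skip
r=46=101110 popcount=4 -> skip
r=47=101111 popcount=5 -> skip
r=48=110000 popcount=2 -> skip
r=49=110001 popcount=3 -> KEEP
r=50=110010 popcount=3 -> KEEP
r=51=110011 popcount=4 -> skip
r=52=110100 popcount=3 -> KEEP
r=53=110101 popcount=4 -> skip
r=54=110110 popcount=4 -> skip
r=55=110111 popcount=5 -> skip
r=56=111000 popcount=3 -> KEEP
r=57=111001 popcount=4 -> skip
r=58=111010 popcount=4 -> skip
r=59=111011 popcount=5 -> skip
r=60=111100 popcount=4 -> skip
r=61=111101 popcount=5 -> skip
r=62=111110 popcount=5 -> skip
r=63=111111 popcount=6 -> skip
r=64=1000000 popcount=1 -> skip
r=65=1000001 popcount=2 -> skip
r=66=1000010 popcount=2 -> skip
r=67=1000011 popcount=3 -> KEEP
r=68=1000100 popcount=2 -> skip
r=69=1000101 popcount=3 -> KEEP
r=70=1000110 popcount=3 -> KEEP
r=71=1000111 popcount=4 -> skip
r=72=1001000 popcount=2 -> skip
r=73=1001001 popcount=3 -> KEEP
r=74=1001010 popcount=3 -> KEEP
r=75=1001011 popcount=4 -> skip
r=76=1001100 popcount=3 -> KEEP
r=77=1001101 popcount=4 -> skip
r=78=1001110 popcount=4 -> skip
r=79=1001111 popcount=5 -> skip
Kept rows: 25 26 28 35 37 38 41 42 44 49 50 52 56 67 69 70 73 74 76

Answer: 25 26 28 35 37 38 41 42 44 49 50 52 56 67 69 70 73 74 76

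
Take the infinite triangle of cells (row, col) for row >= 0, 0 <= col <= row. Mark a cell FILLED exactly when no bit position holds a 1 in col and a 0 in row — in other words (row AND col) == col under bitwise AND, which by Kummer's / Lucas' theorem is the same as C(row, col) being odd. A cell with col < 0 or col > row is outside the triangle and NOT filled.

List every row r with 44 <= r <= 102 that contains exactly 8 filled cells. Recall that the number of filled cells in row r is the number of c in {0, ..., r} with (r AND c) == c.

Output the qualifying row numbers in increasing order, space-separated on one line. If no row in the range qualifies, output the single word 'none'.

Row r has 2^popcount(r) filled cells, so we need popcount(r) = log2(8) = 3.
Scan r = 44..102 and keep those with exactly 3 one-bits:
r=44=101100 popcount=3 -> KEEP
r=45=101101 popcount=4 -> skip
r=46=101110 popcount=4 -> skip
r=47=101111 popcount=5 -> skip
r=48=110000 popcount=2 -> skip
r=49=110001 popcount=3 -> KEEP
r=50=110010 popcount=3 -> KEEP
r=51=110011 popcount=4 -> skip
r=52=110100 popcount=3 -> KEEP
r=53=110101 popcount=4 -> skip
r=54=110110 popcount=4 -> skip
r=55=110111 popcount=5 -> skip
r=56=111000 popcount=3 -> KEEP
r=57=111001 popcount=4 -> skip
r=58=111010 popcount=4 -> skip
r=59=111011 popcount=5 -> skip
r=60=111100 popcount=4 -> skip
r=61=111101 popcount=5 -> skip
r=62=111110 popcount=5 -> skip
r=63=111111 popcount=6 -> skip
r=64=1000000 popcount=1 -> skip
r=65=1000001 popcount=2 -> skip
r=66=1000010 popcount=2 -> skip
r=67=1000011 popcount=3 -> KEEP
r=68=1000100 popcount=2 -> skip
r=69=1000101 popcount=3 -> KEEP
r=70=1000110 popcount=3 -> KEEP
r=71=1000111 popcount=4 -> skip
r=72=1001000 popcount=2 -> skip
r=73=1001001 popcount=3 -> KEEP
r=74=1001010 popcount=3 -> KEEP
r=75=1001011 popcount=4 -> skip
r=76=1001100 popcount=3 -> KEEP
r=77=1001101 popcount=4 -> skip
r=78=1001110 popcount=4 -> skip
r=79=1001111 popcount=5 -> skip
r=80=1010000 popcount=2 -> skip
r=81=1010001 popcount=3 -> KEEP
r=82=1010010 popcount=3 -> KEEP
r=83=1010011 popcount=4 -> skip
r=84=1010100 popcount=3 -> KEEP
r=85=1010101 popcount=4 -> skip
r=86=1010110 popcount=4 -> skip
r=87=1010111 popcount=5 -> skip
r=88=1011000 popcount=3 -> KEEP
r=89=1011001 popcount=4 -> skip
r=90=1011010 popcount=4 -> skip
r=91=1011011 popcount=5 -> skip
r=92=1011100 popcount=4 -> skip
r=93=1011101 popcount=5 -> skip
r=94=1011110 popcount=5 -> skip
r=95=1011111 popcount=6 -> skip
r=96=1100000 popcount=2 -> skip
r=97=1100001 popcount=3 -> KEEP
r=98=1100010 popcount=3 -> KEEP
r=99=1100011 popcount=4 -> skip
r=100=1100100 popcount=3 -> KEEP
r=101=1100101 popcount=4 -> skip
r=102=1100110 popcount=4 -> skip
Kept rows: 44 49 50 52 56 67 69 70 73 74 76 81 82 84 88 97 98 100

Answer: 44 49 50 52 56 67 69 70 73 74 76 81 82 84 88 97 98 100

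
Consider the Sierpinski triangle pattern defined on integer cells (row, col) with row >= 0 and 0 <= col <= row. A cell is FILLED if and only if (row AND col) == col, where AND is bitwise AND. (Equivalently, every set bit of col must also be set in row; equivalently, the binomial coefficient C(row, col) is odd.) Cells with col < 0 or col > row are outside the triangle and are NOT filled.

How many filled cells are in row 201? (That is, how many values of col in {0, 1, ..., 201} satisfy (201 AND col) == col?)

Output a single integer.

201 in binary = 11001001
popcount(201) = number of 1-bits in 11001001 = 4
A col c satisfies (201 AND c) == c iff every set bit of c is also set in 201; each of the 4 set bits of 201 can independently be on or off in c.
count = 2^4 = 16

Answer: 16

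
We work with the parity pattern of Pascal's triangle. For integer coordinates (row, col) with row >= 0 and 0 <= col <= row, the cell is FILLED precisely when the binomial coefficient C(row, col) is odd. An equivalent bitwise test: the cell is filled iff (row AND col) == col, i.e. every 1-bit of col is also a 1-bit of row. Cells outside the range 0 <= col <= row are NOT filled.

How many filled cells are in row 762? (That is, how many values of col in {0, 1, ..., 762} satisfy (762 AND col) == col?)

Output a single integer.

Answer: 128

Derivation:
762 in binary = 1011111010
popcount(762) = number of 1-bits in 1011111010 = 7
A col c satisfies (762 AND c) == c iff every set bit of c is also set in 762; each of the 7 set bits of 762 can independently be on or off in c.
count = 2^7 = 128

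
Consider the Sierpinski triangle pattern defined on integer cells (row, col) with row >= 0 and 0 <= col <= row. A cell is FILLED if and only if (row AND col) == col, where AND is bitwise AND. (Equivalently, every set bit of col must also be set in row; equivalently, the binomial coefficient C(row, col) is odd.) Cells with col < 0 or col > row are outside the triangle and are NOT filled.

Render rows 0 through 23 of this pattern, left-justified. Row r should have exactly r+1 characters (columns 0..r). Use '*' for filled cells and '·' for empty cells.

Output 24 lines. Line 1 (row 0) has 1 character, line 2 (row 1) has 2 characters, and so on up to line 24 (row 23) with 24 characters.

r0=0: *
r1=1: **
r2=10: *·*
r3=11: ****
r4=100: *···*
r5=101: **··**
r6=110: *·*·*·*
r7=111: ********
r8=1000: *·······*
r9=1001: **······**
r10=1010: *·*·····*·*
r11=1011: ****····****
r12=1100: *···*···*···*
r13=1101: **··**··**··**
r14=1110: *·*·*·*·*·*·*·*
r15=1111: ****************
r16=10000: *···············*
r17=10001: **··············**
r18=10010: *·*·············*·*
r19=10011: ****············****
r20=10100: *···*···········*···*
r21=10101: **··**··········**··**
r22=10110: *·*·*·*·········*·*·*·*
r23=10111: ********········********

Answer: *
**
*·*
****
*···*
**··**
*·*·*·*
********
*·······*
**······**
*·*·····*·*
****····****
*···*···*···*
**··**··**··**
*·*·*·*·*·*·*·*
****************
*···············*
**··············**
*·*·············*·*
****············****
*···*···········*···*
**··**··········**··**
*·*·*·*·········*·*·*·*
********········********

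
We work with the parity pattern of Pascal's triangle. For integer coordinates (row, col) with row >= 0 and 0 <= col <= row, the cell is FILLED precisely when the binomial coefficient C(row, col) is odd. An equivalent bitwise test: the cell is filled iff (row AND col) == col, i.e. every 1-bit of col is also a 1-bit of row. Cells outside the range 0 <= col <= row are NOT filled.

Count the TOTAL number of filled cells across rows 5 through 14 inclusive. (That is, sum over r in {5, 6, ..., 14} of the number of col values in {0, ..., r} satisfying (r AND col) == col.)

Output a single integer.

r5=101 pc2: +4 =4
r6=110 pc2: +4 =8
r7=111 pc3: +8 =16
r8=1000 pc1: +2 =18
r9=1001 pc2: +4 =22
r10=1010 pc2: +4 =26
r11=1011 pc3: +8 =34
r12=1100 pc2: +4 =38
r13=1101 pc3: +8 =46
r14=1110 pc3: +8 =54

Answer: 54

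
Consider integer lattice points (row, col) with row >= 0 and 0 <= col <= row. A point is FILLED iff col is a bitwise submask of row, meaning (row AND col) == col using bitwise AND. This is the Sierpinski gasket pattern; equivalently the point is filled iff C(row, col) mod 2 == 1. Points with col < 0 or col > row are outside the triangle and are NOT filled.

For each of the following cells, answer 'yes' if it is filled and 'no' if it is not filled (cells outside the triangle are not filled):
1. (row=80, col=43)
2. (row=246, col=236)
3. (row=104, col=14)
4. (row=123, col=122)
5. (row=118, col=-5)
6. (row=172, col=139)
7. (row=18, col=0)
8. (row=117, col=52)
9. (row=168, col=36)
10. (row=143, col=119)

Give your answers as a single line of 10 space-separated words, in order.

Answer: no no no yes no no yes yes no no

Derivation:
(80,43): row=0b1010000, col=0b101011, row AND col = 0b0 = 0; 0 != 43 -> empty
(246,236): row=0b11110110, col=0b11101100, row AND col = 0b11100100 = 228; 228 != 236 -> empty
(104,14): row=0b1101000, col=0b1110, row AND col = 0b1000 = 8; 8 != 14 -> empty
(123,122): row=0b1111011, col=0b1111010, row AND col = 0b1111010 = 122; 122 == 122 -> filled
(118,-5): col outside [0, 118] -> not filled
(172,139): row=0b10101100, col=0b10001011, row AND col = 0b10001000 = 136; 136 != 139 -> empty
(18,0): row=0b10010, col=0b0, row AND col = 0b0 = 0; 0 == 0 -> filled
(117,52): row=0b1110101, col=0b110100, row AND col = 0b110100 = 52; 52 == 52 -> filled
(168,36): row=0b10101000, col=0b100100, row AND col = 0b100000 = 32; 32 != 36 -> empty
(143,119): row=0b10001111, col=0b1110111, row AND col = 0b111 = 7; 7 != 119 -> empty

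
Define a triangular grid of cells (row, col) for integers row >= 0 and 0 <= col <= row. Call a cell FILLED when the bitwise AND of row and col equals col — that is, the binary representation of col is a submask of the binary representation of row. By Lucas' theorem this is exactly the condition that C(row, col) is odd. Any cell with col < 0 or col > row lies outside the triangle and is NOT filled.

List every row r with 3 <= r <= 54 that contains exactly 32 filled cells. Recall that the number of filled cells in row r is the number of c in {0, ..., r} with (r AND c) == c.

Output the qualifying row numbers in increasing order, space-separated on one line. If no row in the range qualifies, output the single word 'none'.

Answer: 31 47

Derivation:
Row r has 2^popcount(r) filled cells, so we need popcount(r) = log2(32) = 5.
Scan r = 3..54 and keep those with exactly 5 one-bits:
r=3=11 popcount=2 -> skip
r=4=100 popcount=1 -> skip
r=5=101 popcount=2 -> skip
r=6=110 popcount=2 -> skip
r=7=111 popcount=3 -> skip
r=8=1000 popcount=1 -> skip
r=9=1001 popcount=2 -> skip
r=10=1010 popcount=2 -> skip
r=11=1011 popcount=3 -> skip
r=12=1100 popcount=2 -> skip
r=13=1101 popcount=3 -> skip
r=14=1110 popcount=3 -> skip
r=15=1111 popcount=4 -> skip
r=16=10000 popcount=1 -> skip
r=17=10001 popcount=2 -> skip
r=18=10010 popcount=2 -> skip
r=19=10011 popcount=3 -> skip
r=20=10100 popcount=2 -> skip
r=21=10101 popcount=3 -> skip
r=22=10110 popcount=3 -> skip
r=23=10111 popcount=4 -> skip
r=24=11000 popcount=2 -> skip
r=25=11001 popcount=3 -> skip
r=26=11010 popcount=3 -> skip
r=27=11011 popcount=4 -> skip
r=28=11100 popcount=3 -> skip
r=29=11101 popcount=4 -> skip
r=30=11110 popcount=4 -> skip
r=31=11111 popcount=5 -> KEEP
r=32=100000 popcount=1 -> skip
r=33=100001 popcount=2 -> skip
r=34=100010 popcount=2 -> skip
r=35=100011 popcount=3 -> skip
r=36=100100 popcount=2 -> skip
r=37=100101 popcount=3 -> skip
r=38=100110 popcount=3 -> skip
r=39=100111 popcount=4 -> skip
r=40=101000 popcount=2 -> skip
r=41=101001 popcount=3 -> skip
r=42=101010 popcount=3 -> skip
r=43=101011 popcount=4 -> skip
r=44=101100 popcount=3 -> skip
r=45=101101 popcount=4 -> skip
r=46=101110 popcount=4 -> skip
r=47=101111 popcount=5 -> KEEP
r=48=110000 popcount=2 -> skip
r=49=110001 popcount=3 -> skip
r=50=110010 popcount=3 -> skip
r=51=110011 popcount=4 -> skip
r=52=110100 popcount=3 -> skip
r=53=110101 popcount=4 -> skip
r=54=110110 popcount=4 -> skip
Kept rows: 31 47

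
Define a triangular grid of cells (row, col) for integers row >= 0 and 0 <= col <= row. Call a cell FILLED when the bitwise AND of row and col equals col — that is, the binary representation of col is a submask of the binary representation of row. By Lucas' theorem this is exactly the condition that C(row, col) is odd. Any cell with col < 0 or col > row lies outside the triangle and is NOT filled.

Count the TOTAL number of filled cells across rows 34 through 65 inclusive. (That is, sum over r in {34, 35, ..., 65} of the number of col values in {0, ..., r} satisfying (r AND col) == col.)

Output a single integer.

r34=100010 pc2: +4 =4
r35=100011 pc3: +8 =12
r36=100100 pc2: +4 =16
r37=100101 pc3: +8 =24
r38=100110 pc3: +8 =32
r39=100111 pc4: +16 =48
r40=101000 pc2: +4 =52
r41=101001 pc3: +8 =60
r42=101010 pc3: +8 =68
r43=101011 pc4: +16 =84
r44=101100 pc3: +8 =92
r45=101101 pc4: +16 =108
r46=101110 pc4: +16 =124
r47=101111 pc5: +32 =156
r48=110000 pc2: +4 =160
r49=110001 pc3: +8 =168
r50=110010 pc3: +8 =176
r51=110011 pc4: +16 =192
r52=110100 pc3: +8 =200
r53=110101 pc4: +16 =216
r54=110110 pc4: +16 =232
r55=110111 pc5: +32 =264
r56=111000 pc3: +8 =272
r57=111001 pc4: +16 =288
r58=111010 pc4: +16 =304
r59=111011 pc5: +32 =336
r60=111100 pc4: +16 =352
r61=111101 pc5: +32 =384
r62=111110 pc5: +32 =416
r63=111111 pc6: +64 =480
r64=1000000 pc1: +2 =482
r65=1000001 pc2: +4 =486

Answer: 486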